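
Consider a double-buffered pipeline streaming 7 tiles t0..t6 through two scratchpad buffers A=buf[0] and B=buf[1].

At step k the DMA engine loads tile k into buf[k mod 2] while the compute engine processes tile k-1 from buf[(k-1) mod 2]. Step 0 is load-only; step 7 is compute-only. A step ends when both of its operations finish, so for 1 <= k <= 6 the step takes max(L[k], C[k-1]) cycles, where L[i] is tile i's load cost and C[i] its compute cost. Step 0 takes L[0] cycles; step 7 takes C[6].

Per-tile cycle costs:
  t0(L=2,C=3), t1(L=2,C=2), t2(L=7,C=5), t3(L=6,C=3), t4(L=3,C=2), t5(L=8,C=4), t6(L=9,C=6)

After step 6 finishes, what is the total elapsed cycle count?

end_cycle[6] = 38

  0. 2=2c; end=2; A:t0 B:-
  1. max(2,3)=3c; end=5; A:t0 B:t1
  2. max(7,2)=7c; end=12; A:t2 B:t1
  3. max(6,5)=6c; end=18; A:t2 B:t3
  4. max(3,3)=3c; end=21; A:t4 B:t3
  5. max(8,2)=8c; end=29; A:t4 B:t5
  6. max(9,4)=9c; end=38; A:t6 B:t5
  7. 6=6c; end=44; A:t6 B:t5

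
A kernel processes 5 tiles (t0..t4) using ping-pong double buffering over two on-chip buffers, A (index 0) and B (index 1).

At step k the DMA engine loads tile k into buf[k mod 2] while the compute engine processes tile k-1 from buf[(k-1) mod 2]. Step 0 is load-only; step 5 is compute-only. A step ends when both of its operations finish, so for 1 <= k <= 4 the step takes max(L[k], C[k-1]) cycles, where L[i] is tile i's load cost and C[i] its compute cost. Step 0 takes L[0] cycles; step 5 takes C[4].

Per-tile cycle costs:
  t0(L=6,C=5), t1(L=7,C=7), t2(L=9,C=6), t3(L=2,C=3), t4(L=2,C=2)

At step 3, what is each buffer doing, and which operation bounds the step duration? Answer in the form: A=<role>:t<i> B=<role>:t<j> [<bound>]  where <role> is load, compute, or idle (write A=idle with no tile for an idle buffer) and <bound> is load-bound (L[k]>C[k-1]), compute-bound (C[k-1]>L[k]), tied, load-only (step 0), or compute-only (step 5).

step 3: A=compute:t2 B=load:t3 [compute-bound]

[0] DMA t0→A (6c) ∥ CU idle ⇒ 6c, clock 6
[1] DMA t1→B (7c) ∥ CU A:t0 (5c) ⇒ 7c, clock 13
[2] DMA t2→A (9c) ∥ CU B:t1 (7c) ⇒ 9c, clock 22
[3] DMA t3→B (2c) ∥ CU A:t2 (6c) ⇒ 6c, clock 28
[4] DMA t4→A (2c) ∥ CU B:t3 (3c) ⇒ 3c, clock 31
[5] DMA idle ∥ CU A:t4 (2c) ⇒ 2c, clock 33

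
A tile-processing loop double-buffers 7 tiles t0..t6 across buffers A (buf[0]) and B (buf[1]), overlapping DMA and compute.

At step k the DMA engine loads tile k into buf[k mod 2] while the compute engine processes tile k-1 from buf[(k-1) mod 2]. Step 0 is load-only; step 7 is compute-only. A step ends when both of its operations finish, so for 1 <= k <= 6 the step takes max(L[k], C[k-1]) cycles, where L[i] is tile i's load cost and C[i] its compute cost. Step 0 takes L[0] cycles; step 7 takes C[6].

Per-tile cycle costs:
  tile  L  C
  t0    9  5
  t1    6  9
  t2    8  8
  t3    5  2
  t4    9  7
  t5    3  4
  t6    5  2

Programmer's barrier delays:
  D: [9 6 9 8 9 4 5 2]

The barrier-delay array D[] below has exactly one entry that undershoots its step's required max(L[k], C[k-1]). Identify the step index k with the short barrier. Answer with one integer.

step 0: need L[0]=9 = 9; D[0]=9 ok
step 1: need max(L[1]=6,C[0]=5) = 6; D[1]=6 ok
step 2: need max(L[2]=8,C[1]=9) = 9; D[2]=9 ok
step 3: need max(L[3]=5,C[2]=8) = 8; D[3]=8 ok
step 4: need max(L[4]=9,C[3]=2) = 9; D[4]=9 ok
step 5: need max(L[5]=3,C[4]=7) = 7; D[5]=4 SHORT
step 6: need max(L[6]=5,C[5]=4) = 5; D[6]=5 ok
step 7: need C[6]=2 = 2; D[7]=2 ok

hazard at step 5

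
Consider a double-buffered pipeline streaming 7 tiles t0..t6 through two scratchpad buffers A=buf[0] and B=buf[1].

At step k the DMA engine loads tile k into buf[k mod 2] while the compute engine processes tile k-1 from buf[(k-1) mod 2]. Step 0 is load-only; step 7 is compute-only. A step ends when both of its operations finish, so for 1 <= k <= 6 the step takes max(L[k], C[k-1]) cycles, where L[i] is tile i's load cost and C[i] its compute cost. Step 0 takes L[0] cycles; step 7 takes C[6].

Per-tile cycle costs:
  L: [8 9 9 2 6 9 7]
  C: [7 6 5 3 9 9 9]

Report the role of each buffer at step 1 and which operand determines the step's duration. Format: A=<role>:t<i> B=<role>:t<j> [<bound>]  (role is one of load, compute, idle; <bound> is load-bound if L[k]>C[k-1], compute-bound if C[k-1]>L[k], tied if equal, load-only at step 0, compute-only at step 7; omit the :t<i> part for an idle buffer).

step 0: L[0]=8 → dur=8, Σ=8 | A=load:t0 B=idle [load-only]
step 1: L[1]=9 C[0]=7 → dur=9, Σ=17 | A=compute:t0 B=load:t1 [load-bound]
step 2: L[2]=9 C[1]=6 → dur=9, Σ=26 | A=load:t2 B=compute:t1 [load-bound]
step 3: L[3]=2 C[2]=5 → dur=5, Σ=31 | A=compute:t2 B=load:t3 [compute-bound]
step 4: L[4]=6 C[3]=3 → dur=6, Σ=37 | A=load:t4 B=compute:t3 [load-bound]
step 5: L[5]=9 C[4]=9 → dur=9, Σ=46 | A=compute:t4 B=load:t5 [tied]
step 6: L[6]=7 C[5]=9 → dur=9, Σ=55 | A=load:t6 B=compute:t5 [compute-bound]
step 7: C[6]=9 → dur=9, Σ=64 | A=compute:t6 B=idle [compute-only]

step 1: A=compute:t0 B=load:t1 [load-bound]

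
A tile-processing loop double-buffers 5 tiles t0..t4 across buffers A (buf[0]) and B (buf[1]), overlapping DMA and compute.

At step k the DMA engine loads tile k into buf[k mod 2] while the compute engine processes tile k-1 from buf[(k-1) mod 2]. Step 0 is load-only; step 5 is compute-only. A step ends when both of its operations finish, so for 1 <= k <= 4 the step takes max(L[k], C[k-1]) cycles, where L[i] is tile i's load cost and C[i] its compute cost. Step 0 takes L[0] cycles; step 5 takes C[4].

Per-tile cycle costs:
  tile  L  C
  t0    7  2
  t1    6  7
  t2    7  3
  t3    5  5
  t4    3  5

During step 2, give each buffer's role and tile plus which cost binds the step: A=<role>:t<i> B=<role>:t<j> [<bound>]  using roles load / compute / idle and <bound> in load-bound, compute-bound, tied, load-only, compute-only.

[0] DMA t0→A (7c) ∥ CU idle ⇒ 7c, clock 7
[1] DMA t1→B (6c) ∥ CU A:t0 (2c) ⇒ 6c, clock 13
[2] DMA t2→A (7c) ∥ CU B:t1 (7c) ⇒ 7c, clock 20
[3] DMA t3→B (5c) ∥ CU A:t2 (3c) ⇒ 5c, clock 25
[4] DMA t4→A (3c) ∥ CU B:t3 (5c) ⇒ 5c, clock 30
[5] DMA idle ∥ CU A:t4 (5c) ⇒ 5c, clock 35

step 2: A=load:t2 B=compute:t1 [tied]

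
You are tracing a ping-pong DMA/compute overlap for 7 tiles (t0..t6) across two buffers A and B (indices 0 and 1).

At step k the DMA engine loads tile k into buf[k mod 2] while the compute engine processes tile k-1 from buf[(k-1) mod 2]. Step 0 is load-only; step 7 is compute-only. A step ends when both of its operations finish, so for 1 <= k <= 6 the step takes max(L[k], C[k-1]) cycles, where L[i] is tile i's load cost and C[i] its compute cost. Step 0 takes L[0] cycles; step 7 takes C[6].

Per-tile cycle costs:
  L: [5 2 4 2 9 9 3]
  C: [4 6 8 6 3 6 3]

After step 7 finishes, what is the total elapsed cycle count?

end_cycle[7] = 50

k=0 load=t0/5c comp=- wait=5 total=5
k=1 load=t1/2c comp=t0/4c wait=4 total=9
k=2 load=t2/4c comp=t1/6c wait=6 total=15
k=3 load=t3/2c comp=t2/8c wait=8 total=23
k=4 load=t4/9c comp=t3/6c wait=9 total=32
k=5 load=t5/9c comp=t4/3c wait=9 total=41
k=6 load=t6/3c comp=t5/6c wait=6 total=47
k=7 load=- comp=t6/3c wait=3 total=50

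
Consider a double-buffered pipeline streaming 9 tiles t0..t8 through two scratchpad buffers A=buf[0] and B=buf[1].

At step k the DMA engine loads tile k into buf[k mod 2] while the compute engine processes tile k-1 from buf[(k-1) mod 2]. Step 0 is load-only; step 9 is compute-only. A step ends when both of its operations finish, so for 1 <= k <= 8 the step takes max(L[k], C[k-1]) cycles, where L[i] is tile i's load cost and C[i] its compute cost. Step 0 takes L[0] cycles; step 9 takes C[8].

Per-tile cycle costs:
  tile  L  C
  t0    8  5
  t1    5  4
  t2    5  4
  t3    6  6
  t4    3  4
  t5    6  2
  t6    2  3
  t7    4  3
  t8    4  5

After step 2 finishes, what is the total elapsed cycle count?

end_cycle[2] = 18

k=0 load=t0/8c comp=- wait=8 total=8
k=1 load=t1/5c comp=t0/5c wait=5 total=13
k=2 load=t2/5c comp=t1/4c wait=5 total=18
k=3 load=t3/6c comp=t2/4c wait=6 total=24
k=4 load=t4/3c comp=t3/6c wait=6 total=30
k=5 load=t5/6c comp=t4/4c wait=6 total=36
k=6 load=t6/2c comp=t5/2c wait=2 total=38
k=7 load=t7/4c comp=t6/3c wait=4 total=42
k=8 load=t8/4c comp=t7/3c wait=4 total=46
k=9 load=- comp=t8/5c wait=5 total=51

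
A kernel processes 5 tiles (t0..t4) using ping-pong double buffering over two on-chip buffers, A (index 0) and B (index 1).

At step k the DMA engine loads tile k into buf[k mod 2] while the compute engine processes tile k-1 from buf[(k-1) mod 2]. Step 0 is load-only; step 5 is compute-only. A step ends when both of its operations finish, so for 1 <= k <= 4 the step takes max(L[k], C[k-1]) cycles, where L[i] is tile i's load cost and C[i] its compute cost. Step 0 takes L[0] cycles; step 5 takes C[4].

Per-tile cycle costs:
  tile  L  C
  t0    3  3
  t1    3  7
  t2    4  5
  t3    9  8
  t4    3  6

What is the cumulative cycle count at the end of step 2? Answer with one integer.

[0] DMA t0→A (3c) ∥ CU idle ⇒ 3c, clock 3
[1] DMA t1→B (3c) ∥ CU A:t0 (3c) ⇒ 3c, clock 6
[2] DMA t2→A (4c) ∥ CU B:t1 (7c) ⇒ 7c, clock 13
[3] DMA t3→B (9c) ∥ CU A:t2 (5c) ⇒ 9c, clock 22
[4] DMA t4→A (3c) ∥ CU B:t3 (8c) ⇒ 8c, clock 30
[5] DMA idle ∥ CU A:t4 (6c) ⇒ 6c, clock 36

end_cycle[2] = 13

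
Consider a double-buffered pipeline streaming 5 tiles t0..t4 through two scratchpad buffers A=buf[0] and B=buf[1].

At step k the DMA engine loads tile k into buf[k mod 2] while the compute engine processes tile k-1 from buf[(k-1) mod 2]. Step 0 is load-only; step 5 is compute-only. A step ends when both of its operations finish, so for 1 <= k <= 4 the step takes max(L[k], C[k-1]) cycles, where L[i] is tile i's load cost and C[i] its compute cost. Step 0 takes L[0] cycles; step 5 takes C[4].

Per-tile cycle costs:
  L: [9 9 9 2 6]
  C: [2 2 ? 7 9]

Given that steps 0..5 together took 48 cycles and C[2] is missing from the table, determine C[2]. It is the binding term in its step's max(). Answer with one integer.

C[2] = 5

step 0: dur = L[0]=9 = 9
step 1: dur = max(L[1]=9, C[0]=2) = 9
step 2: dur = max(L[2]=9, C[1]=2) = 9
step 3: dur = max(L[3]=2, C[2]=?) = C[2]  (unknown; binding)
step 4: dur = max(L[4]=6, C[3]=7) = 7
step 5: dur = C[4]=9 = 9
sum of known step durations = 43
dur[3] = total - known = 48 - 43 = 5
C[2] is the binding max in step 3, so C[2] = dur[3] = 5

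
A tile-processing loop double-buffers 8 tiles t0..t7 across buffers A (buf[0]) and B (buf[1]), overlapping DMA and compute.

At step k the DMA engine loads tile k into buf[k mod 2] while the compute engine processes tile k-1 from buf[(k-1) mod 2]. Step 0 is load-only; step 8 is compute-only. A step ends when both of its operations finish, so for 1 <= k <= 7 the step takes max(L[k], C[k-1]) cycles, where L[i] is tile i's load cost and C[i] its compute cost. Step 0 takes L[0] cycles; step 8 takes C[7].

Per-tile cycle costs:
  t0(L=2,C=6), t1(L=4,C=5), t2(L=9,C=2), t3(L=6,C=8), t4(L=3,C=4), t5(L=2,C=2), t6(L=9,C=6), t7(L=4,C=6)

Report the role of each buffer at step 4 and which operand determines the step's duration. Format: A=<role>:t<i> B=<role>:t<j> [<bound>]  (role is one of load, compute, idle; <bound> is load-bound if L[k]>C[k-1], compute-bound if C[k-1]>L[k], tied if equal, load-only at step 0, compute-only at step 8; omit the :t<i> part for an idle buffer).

step 4: A=load:t4 B=compute:t3 [compute-bound]

[0] DMA t0→A (2c) ∥ CU idle ⇒ 2c, clock 2
[1] DMA t1→B (4c) ∥ CU A:t0 (6c) ⇒ 6c, clock 8
[2] DMA t2→A (9c) ∥ CU B:t1 (5c) ⇒ 9c, clock 17
[3] DMA t3→B (6c) ∥ CU A:t2 (2c) ⇒ 6c, clock 23
[4] DMA t4→A (3c) ∥ CU B:t3 (8c) ⇒ 8c, clock 31
[5] DMA t5→B (2c) ∥ CU A:t4 (4c) ⇒ 4c, clock 35
[6] DMA t6→A (9c) ∥ CU B:t5 (2c) ⇒ 9c, clock 44
[7] DMA t7→B (4c) ∥ CU A:t6 (6c) ⇒ 6c, clock 50
[8] DMA idle ∥ CU B:t7 (6c) ⇒ 6c, clock 56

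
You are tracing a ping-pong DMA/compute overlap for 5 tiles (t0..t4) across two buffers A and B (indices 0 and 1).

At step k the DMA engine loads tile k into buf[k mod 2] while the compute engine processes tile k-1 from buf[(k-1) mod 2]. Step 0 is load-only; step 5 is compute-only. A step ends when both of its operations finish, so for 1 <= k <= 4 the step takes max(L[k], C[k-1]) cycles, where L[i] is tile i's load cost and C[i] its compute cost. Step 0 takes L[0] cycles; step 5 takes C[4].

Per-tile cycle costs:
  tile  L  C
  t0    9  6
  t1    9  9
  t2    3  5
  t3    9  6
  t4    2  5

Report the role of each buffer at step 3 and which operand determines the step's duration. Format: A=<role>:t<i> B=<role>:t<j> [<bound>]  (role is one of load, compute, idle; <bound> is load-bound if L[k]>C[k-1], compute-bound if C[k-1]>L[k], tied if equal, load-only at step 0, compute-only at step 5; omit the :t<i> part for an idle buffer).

  0. 9=9c; end=9; A:t0 B:-
  1. max(9,6)=9c; end=18; A:t0 B:t1
  2. max(3,9)=9c; end=27; A:t2 B:t1
  3. max(9,5)=9c; end=36; A:t2 B:t3
  4. max(2,6)=6c; end=42; A:t4 B:t3
  5. 5=5c; end=47; A:t4 B:t3

step 3: A=compute:t2 B=load:t3 [load-bound]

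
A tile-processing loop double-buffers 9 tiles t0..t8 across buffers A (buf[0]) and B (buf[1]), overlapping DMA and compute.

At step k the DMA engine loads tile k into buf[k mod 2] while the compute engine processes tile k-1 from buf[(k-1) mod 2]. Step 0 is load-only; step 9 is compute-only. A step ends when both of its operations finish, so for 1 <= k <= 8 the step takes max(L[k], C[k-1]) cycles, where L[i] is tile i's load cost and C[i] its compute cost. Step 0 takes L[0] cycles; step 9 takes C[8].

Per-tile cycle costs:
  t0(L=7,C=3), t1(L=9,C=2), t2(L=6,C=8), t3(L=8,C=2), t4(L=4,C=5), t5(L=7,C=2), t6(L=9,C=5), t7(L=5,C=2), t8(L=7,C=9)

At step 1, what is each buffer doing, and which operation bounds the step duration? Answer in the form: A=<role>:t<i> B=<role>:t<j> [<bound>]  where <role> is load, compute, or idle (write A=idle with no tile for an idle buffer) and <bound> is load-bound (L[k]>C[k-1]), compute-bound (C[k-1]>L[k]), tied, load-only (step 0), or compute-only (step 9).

step 1: A=compute:t0 B=load:t1 [load-bound]

k=0 load=t0/7c comp=- wait=7 total=7
k=1 load=t1/9c comp=t0/3c wait=9 total=16
k=2 load=t2/6c comp=t1/2c wait=6 total=22
k=3 load=t3/8c comp=t2/8c wait=8 total=30
k=4 load=t4/4c comp=t3/2c wait=4 total=34
k=5 load=t5/7c comp=t4/5c wait=7 total=41
k=6 load=t6/9c comp=t5/2c wait=9 total=50
k=7 load=t7/5c comp=t6/5c wait=5 total=55
k=8 load=t8/7c comp=t7/2c wait=7 total=62
k=9 load=- comp=t8/9c wait=9 total=71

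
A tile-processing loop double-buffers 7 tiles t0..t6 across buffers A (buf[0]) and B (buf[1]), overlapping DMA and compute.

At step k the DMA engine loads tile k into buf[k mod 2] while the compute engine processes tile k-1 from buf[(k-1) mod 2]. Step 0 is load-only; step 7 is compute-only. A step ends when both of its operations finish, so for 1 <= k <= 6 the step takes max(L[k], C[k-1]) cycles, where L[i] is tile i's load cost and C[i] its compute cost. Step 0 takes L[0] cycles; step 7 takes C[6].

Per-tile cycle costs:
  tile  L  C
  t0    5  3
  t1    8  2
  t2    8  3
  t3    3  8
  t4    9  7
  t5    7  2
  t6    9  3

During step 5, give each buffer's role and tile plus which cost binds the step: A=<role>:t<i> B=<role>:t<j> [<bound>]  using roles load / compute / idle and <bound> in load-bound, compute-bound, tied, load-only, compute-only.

  0. 5=5c; end=5; A:t0 B:-
  1. max(8,3)=8c; end=13; A:t0 B:t1
  2. max(8,2)=8c; end=21; A:t2 B:t1
  3. max(3,3)=3c; end=24; A:t2 B:t3
  4. max(9,8)=9c; end=33; A:t4 B:t3
  5. max(7,7)=7c; end=40; A:t4 B:t5
  6. max(9,2)=9c; end=49; A:t6 B:t5
  7. 3=3c; end=52; A:t6 B:t5

step 5: A=compute:t4 B=load:t5 [tied]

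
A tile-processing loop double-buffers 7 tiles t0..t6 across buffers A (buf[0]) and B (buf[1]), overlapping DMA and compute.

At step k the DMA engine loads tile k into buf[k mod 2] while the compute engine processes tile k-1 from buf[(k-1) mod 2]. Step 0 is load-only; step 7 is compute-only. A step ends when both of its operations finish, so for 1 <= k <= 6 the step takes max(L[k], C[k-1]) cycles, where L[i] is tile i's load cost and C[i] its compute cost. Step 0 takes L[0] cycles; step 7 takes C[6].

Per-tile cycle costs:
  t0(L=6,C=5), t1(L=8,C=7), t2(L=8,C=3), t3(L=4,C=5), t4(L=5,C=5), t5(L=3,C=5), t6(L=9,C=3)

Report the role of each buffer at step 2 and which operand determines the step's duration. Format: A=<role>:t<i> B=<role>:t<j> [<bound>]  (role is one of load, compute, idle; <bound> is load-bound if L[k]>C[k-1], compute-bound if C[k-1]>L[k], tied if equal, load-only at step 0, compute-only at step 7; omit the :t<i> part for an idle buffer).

step 2: A=load:t2 B=compute:t1 [load-bound]

k=0 load=t0/6c comp=- wait=6 total=6
k=1 load=t1/8c comp=t0/5c wait=8 total=14
k=2 load=t2/8c comp=t1/7c wait=8 total=22
k=3 load=t3/4c comp=t2/3c wait=4 total=26
k=4 load=t4/5c comp=t3/5c wait=5 total=31
k=5 load=t5/3c comp=t4/5c wait=5 total=36
k=6 load=t6/9c comp=t5/5c wait=9 total=45
k=7 load=- comp=t6/3c wait=3 total=48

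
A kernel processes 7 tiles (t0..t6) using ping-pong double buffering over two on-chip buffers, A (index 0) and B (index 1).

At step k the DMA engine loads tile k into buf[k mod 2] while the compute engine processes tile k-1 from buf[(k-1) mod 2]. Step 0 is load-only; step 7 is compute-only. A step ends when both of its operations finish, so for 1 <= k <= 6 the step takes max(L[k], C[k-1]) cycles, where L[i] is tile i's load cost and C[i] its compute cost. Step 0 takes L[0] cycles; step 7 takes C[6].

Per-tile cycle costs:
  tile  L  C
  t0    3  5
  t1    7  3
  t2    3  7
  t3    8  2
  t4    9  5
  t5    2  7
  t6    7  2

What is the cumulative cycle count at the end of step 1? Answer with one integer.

k=0 load=t0/3c comp=- wait=3 total=3
k=1 load=t1/7c comp=t0/5c wait=7 total=10
k=2 load=t2/3c comp=t1/3c wait=3 total=13
k=3 load=t3/8c comp=t2/7c wait=8 total=21
k=4 load=t4/9c comp=t3/2c wait=9 total=30
k=5 load=t5/2c comp=t4/5c wait=5 total=35
k=6 load=t6/7c comp=t5/7c wait=7 total=42
k=7 load=- comp=t6/2c wait=2 total=44

end_cycle[1] = 10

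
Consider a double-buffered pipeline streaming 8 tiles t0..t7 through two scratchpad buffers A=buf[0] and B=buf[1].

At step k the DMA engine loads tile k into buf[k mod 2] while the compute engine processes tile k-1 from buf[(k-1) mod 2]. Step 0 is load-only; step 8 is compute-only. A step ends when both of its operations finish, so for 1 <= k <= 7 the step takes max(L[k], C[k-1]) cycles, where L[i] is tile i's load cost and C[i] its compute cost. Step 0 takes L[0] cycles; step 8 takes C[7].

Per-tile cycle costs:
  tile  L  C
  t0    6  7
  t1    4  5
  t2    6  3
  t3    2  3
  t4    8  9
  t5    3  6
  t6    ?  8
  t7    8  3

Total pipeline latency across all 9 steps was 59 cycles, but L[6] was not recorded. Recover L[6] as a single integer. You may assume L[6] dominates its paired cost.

L[6] = 9

step 0 | dur = L[0]=6 = 6
step 1 | dur = max(L[1]=4, C[0]=7) = 7
step 2 | dur = max(L[2]=6, C[1]=5) = 6
step 3 | dur = max(L[3]=2, C[2]=3) = 3
step 4 | dur = max(L[4]=8, C[3]=3) = 8
step 5 | dur = max(L[5]=3, C[4]=9) = 9
step 6 | dur = max(L[6]=?, C[5]=6) = L[6]  (unknown; binding)
step 7 | dur = max(L[7]=8, C[6]=8) = 8
step 8 | dur = C[7]=3 = 3
sum of known step durations = 50
dur[6] = total - known = 59 - 50 = 9
L[6] is the binding max in step 6, so L[6] = dur[6] = 9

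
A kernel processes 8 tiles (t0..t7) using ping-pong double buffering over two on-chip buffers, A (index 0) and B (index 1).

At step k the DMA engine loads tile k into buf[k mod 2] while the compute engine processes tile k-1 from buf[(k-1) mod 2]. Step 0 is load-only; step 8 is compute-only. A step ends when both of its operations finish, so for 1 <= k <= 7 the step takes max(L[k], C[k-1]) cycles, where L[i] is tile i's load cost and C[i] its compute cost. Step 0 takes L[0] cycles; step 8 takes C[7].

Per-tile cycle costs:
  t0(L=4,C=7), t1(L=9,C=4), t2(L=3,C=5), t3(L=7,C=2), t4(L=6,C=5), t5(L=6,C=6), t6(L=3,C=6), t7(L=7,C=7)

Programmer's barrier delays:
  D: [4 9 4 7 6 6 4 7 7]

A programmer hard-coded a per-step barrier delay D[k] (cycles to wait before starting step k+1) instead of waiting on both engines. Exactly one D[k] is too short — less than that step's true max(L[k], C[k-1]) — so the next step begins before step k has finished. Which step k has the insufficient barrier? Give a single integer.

hazard at step 6

step 0: need L[0]=4 = 4; D[0]=4 ok
step 1: need max(L[1]=9,C[0]=7) = 9; D[1]=9 ok
step 2: need max(L[2]=3,C[1]=4) = 4; D[2]=4 ok
step 3: need max(L[3]=7,C[2]=5) = 7; D[3]=7 ok
step 4: need max(L[4]=6,C[3]=2) = 6; D[4]=6 ok
step 5: need max(L[5]=6,C[4]=5) = 6; D[5]=6 ok
step 6: need max(L[6]=3,C[5]=6) = 6; D[6]=4 SHORT
step 7: need max(L[7]=7,C[6]=6) = 7; D[7]=7 ok
step 8: need C[7]=7 = 7; D[8]=7 ok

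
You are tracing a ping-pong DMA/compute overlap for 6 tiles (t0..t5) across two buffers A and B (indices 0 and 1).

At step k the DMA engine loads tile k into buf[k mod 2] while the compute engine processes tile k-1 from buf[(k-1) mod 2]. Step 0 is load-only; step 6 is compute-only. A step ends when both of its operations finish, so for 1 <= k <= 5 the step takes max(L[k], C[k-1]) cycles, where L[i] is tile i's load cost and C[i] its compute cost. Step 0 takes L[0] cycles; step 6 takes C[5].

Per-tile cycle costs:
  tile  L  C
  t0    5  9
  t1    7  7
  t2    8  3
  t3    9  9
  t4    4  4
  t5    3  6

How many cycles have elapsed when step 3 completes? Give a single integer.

end_cycle[3] = 31

  0. 5=5c; end=5; A:t0 B:-
  1. max(7,9)=9c; end=14; A:t0 B:t1
  2. max(8,7)=8c; end=22; A:t2 B:t1
  3. max(9,3)=9c; end=31; A:t2 B:t3
  4. max(4,9)=9c; end=40; A:t4 B:t3
  5. max(3,4)=4c; end=44; A:t4 B:t5
  6. 6=6c; end=50; A:t4 B:t5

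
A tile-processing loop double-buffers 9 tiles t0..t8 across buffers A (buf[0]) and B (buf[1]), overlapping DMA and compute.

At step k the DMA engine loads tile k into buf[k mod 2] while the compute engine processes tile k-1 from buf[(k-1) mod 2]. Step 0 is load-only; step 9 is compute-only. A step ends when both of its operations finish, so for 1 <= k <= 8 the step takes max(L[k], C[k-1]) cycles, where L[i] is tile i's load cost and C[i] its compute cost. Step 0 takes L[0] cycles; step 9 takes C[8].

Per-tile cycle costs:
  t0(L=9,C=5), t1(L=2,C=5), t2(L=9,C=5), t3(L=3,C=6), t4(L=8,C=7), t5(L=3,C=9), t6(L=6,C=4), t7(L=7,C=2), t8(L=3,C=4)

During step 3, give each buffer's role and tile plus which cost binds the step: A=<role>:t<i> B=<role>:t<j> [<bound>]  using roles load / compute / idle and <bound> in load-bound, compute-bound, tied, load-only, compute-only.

[0] DMA t0→A (9c) ∥ CU idle ⇒ 9c, clock 9
[1] DMA t1→B (2c) ∥ CU A:t0 (5c) ⇒ 5c, clock 14
[2] DMA t2→A (9c) ∥ CU B:t1 (5c) ⇒ 9c, clock 23
[3] DMA t3→B (3c) ∥ CU A:t2 (5c) ⇒ 5c, clock 28
[4] DMA t4→A (8c) ∥ CU B:t3 (6c) ⇒ 8c, clock 36
[5] DMA t5→B (3c) ∥ CU A:t4 (7c) ⇒ 7c, clock 43
[6] DMA t6→A (6c) ∥ CU B:t5 (9c) ⇒ 9c, clock 52
[7] DMA t7→B (7c) ∥ CU A:t6 (4c) ⇒ 7c, clock 59
[8] DMA t8→A (3c) ∥ CU B:t7 (2c) ⇒ 3c, clock 62
[9] DMA idle ∥ CU A:t8 (4c) ⇒ 4c, clock 66

step 3: A=compute:t2 B=load:t3 [compute-bound]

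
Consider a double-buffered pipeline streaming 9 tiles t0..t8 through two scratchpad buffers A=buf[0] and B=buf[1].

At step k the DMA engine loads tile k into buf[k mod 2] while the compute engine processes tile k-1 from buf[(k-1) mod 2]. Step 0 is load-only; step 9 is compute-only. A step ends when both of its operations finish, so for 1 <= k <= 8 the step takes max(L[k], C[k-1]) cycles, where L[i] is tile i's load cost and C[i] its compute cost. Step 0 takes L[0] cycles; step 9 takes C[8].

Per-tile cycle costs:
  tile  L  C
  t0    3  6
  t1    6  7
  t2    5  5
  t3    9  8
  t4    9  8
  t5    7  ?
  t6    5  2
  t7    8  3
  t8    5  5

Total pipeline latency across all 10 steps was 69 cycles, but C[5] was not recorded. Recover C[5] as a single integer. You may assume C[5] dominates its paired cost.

C[5] = 9

step 0 = dur = L[0]=3 = 3
step 1 = dur = max(L[1]=6, C[0]=6) = 6
step 2 = dur = max(L[2]=5, C[1]=7) = 7
step 3 = dur = max(L[3]=9, C[2]=5) = 9
step 4 = dur = max(L[4]=9, C[3]=8) = 9
step 5 = dur = max(L[5]=7, C[4]=8) = 8
step 6 = dur = max(L[6]=5, C[5]=?) = C[5]  (unknown; binding)
step 7 = dur = max(L[7]=8, C[6]=2) = 8
step 8 = dur = max(L[8]=5, C[7]=3) = 5
step 9 = dur = C[8]=5 = 5
sum of known step durations = 60
dur[6] = total - known = 69 - 60 = 9
C[5] is the binding max in step 6, so C[5] = dur[6] = 9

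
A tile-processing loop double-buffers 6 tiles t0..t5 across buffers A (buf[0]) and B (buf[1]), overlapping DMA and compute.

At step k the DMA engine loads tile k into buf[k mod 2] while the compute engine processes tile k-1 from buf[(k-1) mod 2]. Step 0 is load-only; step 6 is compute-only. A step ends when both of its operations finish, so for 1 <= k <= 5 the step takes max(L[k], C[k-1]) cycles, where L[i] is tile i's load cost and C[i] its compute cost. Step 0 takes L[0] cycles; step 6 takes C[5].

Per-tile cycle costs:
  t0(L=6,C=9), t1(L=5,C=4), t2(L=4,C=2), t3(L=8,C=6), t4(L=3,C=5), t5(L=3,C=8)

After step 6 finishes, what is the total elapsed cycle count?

end_cycle[6] = 46

step 0: L[0]=6 → dur=6, Σ=6 | A=load:t0 B=idle [load-only]
step 1: L[1]=5 C[0]=9 → dur=9, Σ=15 | A=compute:t0 B=load:t1 [compute-bound]
step 2: L[2]=4 C[1]=4 → dur=4, Σ=19 | A=load:t2 B=compute:t1 [tied]
step 3: L[3]=8 C[2]=2 → dur=8, Σ=27 | A=compute:t2 B=load:t3 [load-bound]
step 4: L[4]=3 C[3]=6 → dur=6, Σ=33 | A=load:t4 B=compute:t3 [compute-bound]
step 5: L[5]=3 C[4]=5 → dur=5, Σ=38 | A=compute:t4 B=load:t5 [compute-bound]
step 6: C[5]=8 → dur=8, Σ=46 | A=idle B=compute:t5 [compute-only]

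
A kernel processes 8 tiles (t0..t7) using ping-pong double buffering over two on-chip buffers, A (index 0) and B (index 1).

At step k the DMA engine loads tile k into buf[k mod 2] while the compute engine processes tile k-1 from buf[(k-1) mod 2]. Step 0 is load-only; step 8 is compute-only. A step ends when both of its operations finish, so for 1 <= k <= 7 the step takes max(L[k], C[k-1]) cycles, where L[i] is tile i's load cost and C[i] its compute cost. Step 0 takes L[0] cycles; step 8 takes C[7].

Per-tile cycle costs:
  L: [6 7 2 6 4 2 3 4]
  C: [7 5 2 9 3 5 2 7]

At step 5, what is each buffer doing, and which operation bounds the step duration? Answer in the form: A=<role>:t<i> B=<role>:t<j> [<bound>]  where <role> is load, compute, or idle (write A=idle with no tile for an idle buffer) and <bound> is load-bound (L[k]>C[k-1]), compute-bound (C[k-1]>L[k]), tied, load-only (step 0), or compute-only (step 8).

step 5: A=compute:t4 B=load:t5 [compute-bound]

k=0 load=t0/6c comp=- wait=6 total=6
k=1 load=t1/7c comp=t0/7c wait=7 total=13
k=2 load=t2/2c comp=t1/5c wait=5 total=18
k=3 load=t3/6c comp=t2/2c wait=6 total=24
k=4 load=t4/4c comp=t3/9c wait=9 total=33
k=5 load=t5/2c comp=t4/3c wait=3 total=36
k=6 load=t6/3c comp=t5/5c wait=5 total=41
k=7 load=t7/4c comp=t6/2c wait=4 total=45
k=8 load=- comp=t7/7c wait=7 total=52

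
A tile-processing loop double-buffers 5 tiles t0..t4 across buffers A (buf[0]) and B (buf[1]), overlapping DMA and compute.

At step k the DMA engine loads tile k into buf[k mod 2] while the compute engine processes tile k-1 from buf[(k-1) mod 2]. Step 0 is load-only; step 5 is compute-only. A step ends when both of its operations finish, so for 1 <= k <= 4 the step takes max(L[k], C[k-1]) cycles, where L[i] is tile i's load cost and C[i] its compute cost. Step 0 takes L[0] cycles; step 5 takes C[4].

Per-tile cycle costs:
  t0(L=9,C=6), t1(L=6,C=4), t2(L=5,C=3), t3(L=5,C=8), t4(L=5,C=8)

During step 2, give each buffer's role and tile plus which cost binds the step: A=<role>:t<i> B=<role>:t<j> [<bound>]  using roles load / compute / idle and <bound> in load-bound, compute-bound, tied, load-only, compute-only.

step 2: A=load:t2 B=compute:t1 [load-bound]

k=0 load=t0/9c comp=- wait=9 total=9
k=1 load=t1/6c comp=t0/6c wait=6 total=15
k=2 load=t2/5c comp=t1/4c wait=5 total=20
k=3 load=t3/5c comp=t2/3c wait=5 total=25
k=4 load=t4/5c comp=t3/8c wait=8 total=33
k=5 load=- comp=t4/8c wait=8 total=41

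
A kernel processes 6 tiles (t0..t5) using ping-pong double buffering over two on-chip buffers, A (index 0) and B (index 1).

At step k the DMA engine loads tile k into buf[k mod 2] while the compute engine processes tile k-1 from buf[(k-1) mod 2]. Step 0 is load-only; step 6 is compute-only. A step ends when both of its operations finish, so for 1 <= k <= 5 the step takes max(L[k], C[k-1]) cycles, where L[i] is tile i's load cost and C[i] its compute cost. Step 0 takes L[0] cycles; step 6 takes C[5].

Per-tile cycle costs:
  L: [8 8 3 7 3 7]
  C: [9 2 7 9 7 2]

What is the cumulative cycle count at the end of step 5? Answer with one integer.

k=0 load=t0/8c comp=- wait=8 total=8
k=1 load=t1/8c comp=t0/9c wait=9 total=17
k=2 load=t2/3c comp=t1/2c wait=3 total=20
k=3 load=t3/7c comp=t2/7c wait=7 total=27
k=4 load=t4/3c comp=t3/9c wait=9 total=36
k=5 load=t5/7c comp=t4/7c wait=7 total=43
k=6 load=- comp=t5/2c wait=2 total=45

end_cycle[5] = 43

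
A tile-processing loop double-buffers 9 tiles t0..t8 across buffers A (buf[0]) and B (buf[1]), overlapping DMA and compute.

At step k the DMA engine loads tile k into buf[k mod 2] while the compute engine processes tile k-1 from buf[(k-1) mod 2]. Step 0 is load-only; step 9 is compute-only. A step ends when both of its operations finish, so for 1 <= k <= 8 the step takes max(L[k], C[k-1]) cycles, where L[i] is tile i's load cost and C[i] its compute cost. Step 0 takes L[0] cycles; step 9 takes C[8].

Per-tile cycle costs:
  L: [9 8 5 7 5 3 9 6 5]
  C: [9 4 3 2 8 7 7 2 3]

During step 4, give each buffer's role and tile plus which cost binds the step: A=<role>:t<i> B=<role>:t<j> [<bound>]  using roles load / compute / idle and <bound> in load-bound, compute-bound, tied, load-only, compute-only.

k=0 load=t0/9c comp=- wait=9 total=9
k=1 load=t1/8c comp=t0/9c wait=9 total=18
k=2 load=t2/5c comp=t1/4c wait=5 total=23
k=3 load=t3/7c comp=t2/3c wait=7 total=30
k=4 load=t4/5c comp=t3/2c wait=5 total=35
k=5 load=t5/3c comp=t4/8c wait=8 total=43
k=6 load=t6/9c comp=t5/7c wait=9 total=52
k=7 load=t7/6c comp=t6/7c wait=7 total=59
k=8 load=t8/5c comp=t7/2c wait=5 total=64
k=9 load=- comp=t8/3c wait=3 total=67

step 4: A=load:t4 B=compute:t3 [load-bound]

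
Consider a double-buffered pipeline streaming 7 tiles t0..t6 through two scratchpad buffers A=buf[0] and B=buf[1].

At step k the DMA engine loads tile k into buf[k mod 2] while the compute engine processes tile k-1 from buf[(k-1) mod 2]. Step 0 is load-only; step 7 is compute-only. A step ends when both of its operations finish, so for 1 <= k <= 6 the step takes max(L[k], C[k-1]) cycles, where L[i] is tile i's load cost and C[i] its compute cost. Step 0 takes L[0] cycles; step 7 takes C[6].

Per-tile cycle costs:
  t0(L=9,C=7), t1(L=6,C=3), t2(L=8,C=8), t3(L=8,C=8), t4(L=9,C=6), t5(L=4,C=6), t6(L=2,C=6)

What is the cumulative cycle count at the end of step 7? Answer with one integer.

step 0: L[0]=9 → dur=9, Σ=9 | A=load:t0 B=idle [load-only]
step 1: L[1]=6 C[0]=7 → dur=7, Σ=16 | A=compute:t0 B=load:t1 [compute-bound]
step 2: L[2]=8 C[1]=3 → dur=8, Σ=24 | A=load:t2 B=compute:t1 [load-bound]
step 3: L[3]=8 C[2]=8 → dur=8, Σ=32 | A=compute:t2 B=load:t3 [tied]
step 4: L[4]=9 C[3]=8 → dur=9, Σ=41 | A=load:t4 B=compute:t3 [load-bound]
step 5: L[5]=4 C[4]=6 → dur=6, Σ=47 | A=compute:t4 B=load:t5 [compute-bound]
step 6: L[6]=2 C[5]=6 → dur=6, Σ=53 | A=load:t6 B=compute:t5 [compute-bound]
step 7: C[6]=6 → dur=6, Σ=59 | A=compute:t6 B=idle [compute-only]

end_cycle[7] = 59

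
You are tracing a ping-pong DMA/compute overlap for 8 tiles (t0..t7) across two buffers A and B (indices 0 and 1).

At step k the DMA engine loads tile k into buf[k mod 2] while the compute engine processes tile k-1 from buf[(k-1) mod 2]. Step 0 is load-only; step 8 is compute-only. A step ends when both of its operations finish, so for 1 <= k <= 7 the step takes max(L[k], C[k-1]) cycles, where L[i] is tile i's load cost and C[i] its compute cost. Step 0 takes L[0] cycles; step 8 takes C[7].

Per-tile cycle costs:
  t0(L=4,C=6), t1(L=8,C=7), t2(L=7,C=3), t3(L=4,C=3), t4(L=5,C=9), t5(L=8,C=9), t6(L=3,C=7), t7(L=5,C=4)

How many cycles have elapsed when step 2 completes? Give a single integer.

[0] DMA t0→A (4c) ∥ CU idle ⇒ 4c, clock 4
[1] DMA t1→B (8c) ∥ CU A:t0 (6c) ⇒ 8c, clock 12
[2] DMA t2→A (7c) ∥ CU B:t1 (7c) ⇒ 7c, clock 19
[3] DMA t3→B (4c) ∥ CU A:t2 (3c) ⇒ 4c, clock 23
[4] DMA t4→A (5c) ∥ CU B:t3 (3c) ⇒ 5c, clock 28
[5] DMA t5→B (8c) ∥ CU A:t4 (9c) ⇒ 9c, clock 37
[6] DMA t6→A (3c) ∥ CU B:t5 (9c) ⇒ 9c, clock 46
[7] DMA t7→B (5c) ∥ CU A:t6 (7c) ⇒ 7c, clock 53
[8] DMA idle ∥ CU B:t7 (4c) ⇒ 4c, clock 57

end_cycle[2] = 19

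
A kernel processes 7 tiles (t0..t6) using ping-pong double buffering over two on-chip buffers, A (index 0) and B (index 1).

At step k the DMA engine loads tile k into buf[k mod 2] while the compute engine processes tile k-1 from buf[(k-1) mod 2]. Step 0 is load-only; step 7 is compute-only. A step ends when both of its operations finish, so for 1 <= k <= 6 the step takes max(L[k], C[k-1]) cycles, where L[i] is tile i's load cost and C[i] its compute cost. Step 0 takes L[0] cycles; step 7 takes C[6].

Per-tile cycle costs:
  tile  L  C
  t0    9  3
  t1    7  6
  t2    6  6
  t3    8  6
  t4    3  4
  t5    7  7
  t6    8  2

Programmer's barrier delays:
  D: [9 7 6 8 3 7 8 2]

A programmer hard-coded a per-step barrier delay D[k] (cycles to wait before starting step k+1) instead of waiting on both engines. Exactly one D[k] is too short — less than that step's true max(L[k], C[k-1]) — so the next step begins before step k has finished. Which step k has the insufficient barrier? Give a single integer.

step 0: need L[0]=9 = 9; D[0]=9 ok
step 1: need max(L[1]=7,C[0]=3) = 7; D[1]=7 ok
step 2: need max(L[2]=6,C[1]=6) = 6; D[2]=6 ok
step 3: need max(L[3]=8,C[2]=6) = 8; D[3]=8 ok
step 4: need max(L[4]=3,C[3]=6) = 6; D[4]=3 SHORT
step 5: need max(L[5]=7,C[4]=4) = 7; D[5]=7 ok
step 6: need max(L[6]=8,C[5]=7) = 8; D[6]=8 ok
step 7: need C[6]=2 = 2; D[7]=2 ok

hazard at step 4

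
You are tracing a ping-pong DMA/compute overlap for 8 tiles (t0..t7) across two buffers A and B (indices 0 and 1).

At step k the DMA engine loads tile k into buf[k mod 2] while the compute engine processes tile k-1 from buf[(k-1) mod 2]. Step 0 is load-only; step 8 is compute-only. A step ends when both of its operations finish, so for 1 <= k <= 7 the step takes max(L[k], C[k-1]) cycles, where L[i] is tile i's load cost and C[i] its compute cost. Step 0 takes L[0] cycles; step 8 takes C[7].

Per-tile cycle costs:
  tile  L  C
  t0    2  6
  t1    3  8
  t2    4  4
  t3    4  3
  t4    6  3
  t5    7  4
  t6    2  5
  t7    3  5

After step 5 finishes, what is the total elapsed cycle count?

end_cycle[5] = 33

k=0 load=t0/2c comp=- wait=2 total=2
k=1 load=t1/3c comp=t0/6c wait=6 total=8
k=2 load=t2/4c comp=t1/8c wait=8 total=16
k=3 load=t3/4c comp=t2/4c wait=4 total=20
k=4 load=t4/6c comp=t3/3c wait=6 total=26
k=5 load=t5/7c comp=t4/3c wait=7 total=33
k=6 load=t6/2c comp=t5/4c wait=4 total=37
k=7 load=t7/3c comp=t6/5c wait=5 total=42
k=8 load=- comp=t7/5c wait=5 total=47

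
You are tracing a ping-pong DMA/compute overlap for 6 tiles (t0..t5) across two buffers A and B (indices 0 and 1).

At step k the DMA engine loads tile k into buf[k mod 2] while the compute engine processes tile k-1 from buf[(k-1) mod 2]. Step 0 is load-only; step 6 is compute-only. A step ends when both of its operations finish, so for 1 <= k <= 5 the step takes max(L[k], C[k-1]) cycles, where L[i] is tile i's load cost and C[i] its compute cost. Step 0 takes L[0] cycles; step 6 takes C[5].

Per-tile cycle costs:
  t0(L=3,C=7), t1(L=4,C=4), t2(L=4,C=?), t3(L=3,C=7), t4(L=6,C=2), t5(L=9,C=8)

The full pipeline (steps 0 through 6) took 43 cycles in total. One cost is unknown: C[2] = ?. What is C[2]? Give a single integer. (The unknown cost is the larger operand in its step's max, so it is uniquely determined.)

step 0 | dur = L[0]=3 = 3
step 1 | dur = max(L[1]=4, C[0]=7) = 7
step 2 | dur = max(L[2]=4, C[1]=4) = 4
step 3 | dur = max(L[3]=3, C[2]=?) = C[2]  (unknown; binding)
step 4 | dur = max(L[4]=6, C[3]=7) = 7
step 5 | dur = max(L[5]=9, C[4]=2) = 9
step 6 | dur = C[5]=8 = 8
sum of known step durations = 38
dur[3] = total - known = 43 - 38 = 5
C[2] is the binding max in step 3, so C[2] = dur[3] = 5

C[2] = 5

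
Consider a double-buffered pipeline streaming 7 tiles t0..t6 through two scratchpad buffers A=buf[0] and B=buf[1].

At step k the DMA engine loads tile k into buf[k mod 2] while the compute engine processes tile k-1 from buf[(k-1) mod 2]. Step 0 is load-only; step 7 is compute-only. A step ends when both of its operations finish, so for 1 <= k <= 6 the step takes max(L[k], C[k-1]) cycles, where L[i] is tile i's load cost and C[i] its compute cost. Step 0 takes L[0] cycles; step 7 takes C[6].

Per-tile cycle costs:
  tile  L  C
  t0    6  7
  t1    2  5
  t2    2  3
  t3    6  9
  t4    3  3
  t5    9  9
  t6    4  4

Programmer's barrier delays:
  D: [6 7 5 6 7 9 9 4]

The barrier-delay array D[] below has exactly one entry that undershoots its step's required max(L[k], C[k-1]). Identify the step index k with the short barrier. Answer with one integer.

hazard at step 4

k=0 barrier L[0]=6→6c, D[0]=6 ok
k=1 barrier max(L[1]=2,C[0]=7)→7c, D[1]=7 ok
k=2 barrier max(L[2]=2,C[1]=5)→5c, D[2]=5 ok
k=3 barrier max(L[3]=6,C[2]=3)→6c, D[3]=6 ok
k=4 barrier max(L[4]=3,C[3]=9)→9c, D[4]=7 SHORT
k=5 barrier max(L[5]=9,C[4]=3)→9c, D[5]=9 ok
k=6 barrier max(L[6]=4,C[5]=9)→9c, D[6]=9 ok
k=7 barrier C[6]=4→4c, D[7]=4 ok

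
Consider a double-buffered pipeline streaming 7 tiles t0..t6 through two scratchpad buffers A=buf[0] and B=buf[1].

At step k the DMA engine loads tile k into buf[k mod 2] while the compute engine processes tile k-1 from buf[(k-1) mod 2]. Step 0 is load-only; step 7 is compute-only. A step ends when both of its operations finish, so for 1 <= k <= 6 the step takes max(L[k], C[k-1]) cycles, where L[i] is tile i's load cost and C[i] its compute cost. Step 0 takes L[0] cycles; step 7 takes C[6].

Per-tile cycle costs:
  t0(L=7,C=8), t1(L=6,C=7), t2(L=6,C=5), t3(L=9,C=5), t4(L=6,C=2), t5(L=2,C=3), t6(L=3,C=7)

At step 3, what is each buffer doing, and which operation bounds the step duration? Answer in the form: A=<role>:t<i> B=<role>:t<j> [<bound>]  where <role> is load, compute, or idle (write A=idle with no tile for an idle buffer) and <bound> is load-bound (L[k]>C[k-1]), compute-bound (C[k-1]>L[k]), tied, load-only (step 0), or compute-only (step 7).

step 3: A=compute:t2 B=load:t3 [load-bound]

step 0: L[0]=7 → dur=7, Σ=7 | A=load:t0 B=idle [load-only]
step 1: L[1]=6 C[0]=8 → dur=8, Σ=15 | A=compute:t0 B=load:t1 [compute-bound]
step 2: L[2]=6 C[1]=7 → dur=7, Σ=22 | A=load:t2 B=compute:t1 [compute-bound]
step 3: L[3]=9 C[2]=5 → dur=9, Σ=31 | A=compute:t2 B=load:t3 [load-bound]
step 4: L[4]=6 C[3]=5 → dur=6, Σ=37 | A=load:t4 B=compute:t3 [load-bound]
step 5: L[5]=2 C[4]=2 → dur=2, Σ=39 | A=compute:t4 B=load:t5 [tied]
step 6: L[6]=3 C[5]=3 → dur=3, Σ=42 | A=load:t6 B=compute:t5 [tied]
step 7: C[6]=7 → dur=7, Σ=49 | A=compute:t6 B=idle [compute-only]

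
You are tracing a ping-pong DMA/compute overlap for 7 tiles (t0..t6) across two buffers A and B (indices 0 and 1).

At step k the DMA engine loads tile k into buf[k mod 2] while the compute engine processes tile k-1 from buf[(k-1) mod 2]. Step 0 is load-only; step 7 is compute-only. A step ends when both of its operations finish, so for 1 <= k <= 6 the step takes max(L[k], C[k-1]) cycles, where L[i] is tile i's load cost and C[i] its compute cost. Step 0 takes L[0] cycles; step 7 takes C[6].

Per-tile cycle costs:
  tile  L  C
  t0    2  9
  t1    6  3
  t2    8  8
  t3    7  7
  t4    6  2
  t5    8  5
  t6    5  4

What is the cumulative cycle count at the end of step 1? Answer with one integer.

end_cycle[1] = 11

step 0: L[0]=2 → dur=2, Σ=2 | A=load:t0 B=idle [load-only]
step 1: L[1]=6 C[0]=9 → dur=9, Σ=11 | A=compute:t0 B=load:t1 [compute-bound]
step 2: L[2]=8 C[1]=3 → dur=8, Σ=19 | A=load:t2 B=compute:t1 [load-bound]
step 3: L[3]=7 C[2]=8 → dur=8, Σ=27 | A=compute:t2 B=load:t3 [compute-bound]
step 4: L[4]=6 C[3]=7 → dur=7, Σ=34 | A=load:t4 B=compute:t3 [compute-bound]
step 5: L[5]=8 C[4]=2 → dur=8, Σ=42 | A=compute:t4 B=load:t5 [load-bound]
step 6: L[6]=5 C[5]=5 → dur=5, Σ=47 | A=load:t6 B=compute:t5 [tied]
step 7: C[6]=4 → dur=4, Σ=51 | A=compute:t6 B=idle [compute-only]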